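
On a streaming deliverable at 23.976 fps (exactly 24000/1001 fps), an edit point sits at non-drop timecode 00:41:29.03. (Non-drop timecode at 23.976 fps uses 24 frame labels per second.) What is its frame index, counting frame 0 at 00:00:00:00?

Total seconds to the label: (0 × 3600 + 41 × 60 + 29) = 2489.
Frame index = 2489 × 24 + 3 = 59739.

59739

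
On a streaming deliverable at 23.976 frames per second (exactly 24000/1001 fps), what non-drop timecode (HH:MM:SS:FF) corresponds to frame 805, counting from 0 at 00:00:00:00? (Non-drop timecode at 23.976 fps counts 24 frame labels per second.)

805 ÷ 24 = 33 full seconds, remainder 13 frames.
33 s = 0 h 0 min 33 s.
Timecode: 00:00:33:13.

00:00:33:13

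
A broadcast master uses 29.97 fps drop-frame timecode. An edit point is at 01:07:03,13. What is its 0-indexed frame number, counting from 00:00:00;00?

120581

Complete 10-minute blocks: 6, each 17982 frames → 107892.
Remaining 7 whole minutes in the current block: 1800 + 6 × 1798 = 12588 frames.
Within the current minute: 3 × 30 + 13 − 2 = 101 (labels ;00/;01 skipped at this minute). Total = 107892 + 12588 + 101 = 120581.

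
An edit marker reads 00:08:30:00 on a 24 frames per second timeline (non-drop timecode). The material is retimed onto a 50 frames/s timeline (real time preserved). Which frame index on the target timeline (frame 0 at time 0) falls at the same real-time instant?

frame 25500

Source frame index: (0×3600 + 8×60 + 30) × 24 + 0 = 12240.
Real time: 12240 / (24) = 510 s.
Target frame: (510) × (50) = 25500.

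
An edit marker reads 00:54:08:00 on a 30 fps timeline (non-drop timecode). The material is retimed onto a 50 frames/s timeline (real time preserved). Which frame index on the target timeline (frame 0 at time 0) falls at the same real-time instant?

frame 162400

Source frame index: (0×3600 + 54×60 + 8) × 30 + 0 = 97440.
Real time: 97440 / (30) = 3248 s.
Target frame: (3248) × (50) = 162400.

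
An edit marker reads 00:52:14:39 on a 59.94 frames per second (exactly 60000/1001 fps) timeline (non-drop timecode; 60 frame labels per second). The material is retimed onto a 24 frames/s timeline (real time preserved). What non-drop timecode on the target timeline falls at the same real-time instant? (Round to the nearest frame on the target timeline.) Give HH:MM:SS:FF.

Source frame index: (0×3600 + 52×60 + 14) × 60 + 39 = 188079.
Real time: 188079 / (60000/1001) = 62755693/20000 s.
Target frame: (62755693/20000) × (24) = 188267079/2500 ≈ 75306.832 → 75307.
At 24 labels/s: frame 75307 → 00:52:17:19.

00:52:17:19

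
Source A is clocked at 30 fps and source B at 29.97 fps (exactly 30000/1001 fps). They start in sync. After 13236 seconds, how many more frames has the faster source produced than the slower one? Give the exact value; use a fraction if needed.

A emits 30 × 13236 = 397080 frames; B emits 30000/1001 × 13236 = 397080000/1001.
Difference = 397080/1001 frames (≈ 396.6833); B is behind A.

397080/1001 frames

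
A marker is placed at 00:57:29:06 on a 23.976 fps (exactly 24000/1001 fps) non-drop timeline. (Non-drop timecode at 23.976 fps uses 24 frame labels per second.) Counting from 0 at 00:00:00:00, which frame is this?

82782

Total seconds to the label: (0 × 3600 + 57 × 60 + 29) = 3449.
Frame index = 3449 × 24 + 6 = 82782.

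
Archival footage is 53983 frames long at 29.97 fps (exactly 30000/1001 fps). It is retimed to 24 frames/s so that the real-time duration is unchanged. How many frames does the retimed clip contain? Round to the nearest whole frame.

Frames at target rate = 53983 × (24) / (30000/1001) = 54036983/1250 ≈ 43229.586.
Nearest whole frame: 43230.

43230 frames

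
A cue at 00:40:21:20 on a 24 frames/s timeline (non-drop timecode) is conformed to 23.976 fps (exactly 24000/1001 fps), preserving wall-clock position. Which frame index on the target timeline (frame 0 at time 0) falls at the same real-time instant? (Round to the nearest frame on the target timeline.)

frame 58066

Source frame index: (0×3600 + 40×60 + 21) × 24 + 20 = 58124.
Real time: 58124 / (24) = 14531/6 s.
Target frame: (14531/6) × (24000/1001) = 5284000/91 ≈ 58065.934 → 58066.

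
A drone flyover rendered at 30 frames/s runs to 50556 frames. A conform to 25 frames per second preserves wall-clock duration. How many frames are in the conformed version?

Target frames = source frames × (target rate / source rate) = 50556 × (25)/(30) = 50556 × 5/6 = 42130.

42130 frames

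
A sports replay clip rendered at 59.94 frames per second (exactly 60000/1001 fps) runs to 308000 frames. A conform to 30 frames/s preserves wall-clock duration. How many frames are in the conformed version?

154154 frames

Target frames = source frames × (target rate / source rate) = 308000 × (30)/(60000/1001) = 308000 × 1001/2000 = 154154.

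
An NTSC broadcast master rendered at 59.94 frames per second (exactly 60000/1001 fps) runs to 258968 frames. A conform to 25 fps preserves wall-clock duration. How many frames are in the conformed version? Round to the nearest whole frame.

Frames at target rate = 258968 × (25) / (60000/1001) = 32403371/300 ≈ 108011.237.
Nearest whole frame: 108011.

108011 frames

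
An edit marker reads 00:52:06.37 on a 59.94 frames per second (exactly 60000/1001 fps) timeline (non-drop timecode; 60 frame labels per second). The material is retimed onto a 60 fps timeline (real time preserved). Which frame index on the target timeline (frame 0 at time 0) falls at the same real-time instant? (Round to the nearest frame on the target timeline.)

frame 187785

Source frame index: (0×3600 + 52×60 + 6) × 60 + 37 = 187597.
Real time: 187597 / (60000/1001) = 187784597/60000 s.
Target frame: (187784597/60000) × (60) = 187784597/1000 ≈ 187784.597 → 187785.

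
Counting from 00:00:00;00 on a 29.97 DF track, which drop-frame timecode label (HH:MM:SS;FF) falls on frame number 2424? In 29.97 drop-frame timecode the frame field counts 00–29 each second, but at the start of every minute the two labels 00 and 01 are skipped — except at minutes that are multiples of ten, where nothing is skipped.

00:01:20;26

Each 10-minute DF block holds 10 × 60 × 30 − 9 × 2 = 17982 frames. 2424 ÷ 17982 → 0 full blocks, remainder 2424.
Within the partial block the first minute is 1800 frames and each further minute 1798, so 1 further minute boundary passed. Total skipped labels = 18 × 0 + 2 × 1 = 2.
Non-drop label index = 2424 + 2 = 2426; at 30 labels/s that is 00:01:20:26, i.e. DF 00:01:20;26.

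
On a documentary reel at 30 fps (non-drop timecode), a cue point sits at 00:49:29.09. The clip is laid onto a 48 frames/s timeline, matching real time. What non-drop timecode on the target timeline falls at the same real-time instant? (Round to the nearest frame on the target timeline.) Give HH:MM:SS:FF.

Source frame index: (0×3600 + 49×60 + 29) × 30 + 9 = 89079.
Real time: 89079 / (30) = 29693/10 s.
Target frame: (29693/10) × (48) = 712632/5 ≈ 142526.400 → 142526.
At 48 labels/s: frame 142526 → 00:49:29:14.

00:49:29:14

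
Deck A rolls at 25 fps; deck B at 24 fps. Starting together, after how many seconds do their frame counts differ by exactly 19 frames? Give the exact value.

The gap grows by |24 − 25| = 1 frame per second.
Time for a 19-frame gap: 19 ÷ (1) = 19 s.

19 seconds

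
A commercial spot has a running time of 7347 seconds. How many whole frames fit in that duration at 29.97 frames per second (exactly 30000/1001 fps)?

220189 frames

Frames = 7347 × 30000/1001 = 220410000/1001 ≈ 220189.8102.
Complete frames: 220189.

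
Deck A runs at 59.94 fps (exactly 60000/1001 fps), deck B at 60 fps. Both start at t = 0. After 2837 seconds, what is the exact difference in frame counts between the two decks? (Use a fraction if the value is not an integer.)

170220/1001 frames

A emits 60000/1001 × 2837 = 170220000/1001 frames; B emits 60 × 2837 = 170220.
Difference = 170220/1001 frames (≈ 170.0500); B is ahead of A.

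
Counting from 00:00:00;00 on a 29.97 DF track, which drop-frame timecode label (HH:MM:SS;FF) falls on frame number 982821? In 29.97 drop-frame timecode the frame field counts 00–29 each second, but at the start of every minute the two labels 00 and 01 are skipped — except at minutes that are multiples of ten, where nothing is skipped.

Ten DF minutes hold 17982 frames, so frame 982821 lies in block 54 (frames 971028–989009) with 11793 frames into that block.
The block's first minute is 1800 frames and the rest 1798 each; 11793 frames reaches minute 6, so 54 × 18 + 6 × 2 = 984 labels have been skipped so far.
Adding those back, label number 982821 + 984 = 983805 at 30 labels/s is 32793 s + 15 f = 9 h 6 min 33 s frame 15, i.e. 09:06:33;15.

09:06:33;15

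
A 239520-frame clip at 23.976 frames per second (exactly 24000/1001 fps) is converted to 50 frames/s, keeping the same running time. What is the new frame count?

Target frames = source frames × (target rate / source rate) = 239520 × (50)/(24000/1001) = 239520 × 1001/480 = 499499.

499499 frames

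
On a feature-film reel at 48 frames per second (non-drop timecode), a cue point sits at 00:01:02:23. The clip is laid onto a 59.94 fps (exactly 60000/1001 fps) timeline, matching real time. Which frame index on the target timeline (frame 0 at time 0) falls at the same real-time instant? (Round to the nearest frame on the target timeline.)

Source frame index: (0×3600 + 1×60 + 2) × 48 + 23 = 2999.
Real time: 2999 / (48) = 2999/48 s.
Target frame: (2999/48) × (60000/1001) = 3748750/1001 ≈ 3745.005 → 3745.

frame 3745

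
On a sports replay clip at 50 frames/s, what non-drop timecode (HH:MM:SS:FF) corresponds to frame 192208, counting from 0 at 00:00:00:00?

192208 ÷ 50 = 3844 full seconds, remainder 8 frames.
3844 s = 1 h 4 min 4 s.
Timecode: 01:04:04:08.

01:04:04:08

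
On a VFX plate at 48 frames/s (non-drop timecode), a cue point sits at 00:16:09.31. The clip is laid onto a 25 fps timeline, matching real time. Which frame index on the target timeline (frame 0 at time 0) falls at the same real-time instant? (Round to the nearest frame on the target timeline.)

Source frame index: (0×3600 + 16×60 + 9) × 48 + 31 = 46543.
Real time: 46543 / (48) = 46543/48 s.
Target frame: (46543/48) × (25) = 1163575/48 ≈ 24241.146 → 24241.

frame 24241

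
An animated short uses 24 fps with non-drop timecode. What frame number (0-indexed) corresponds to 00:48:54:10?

Total seconds to the label: (0 × 3600 + 48 × 60 + 54) = 2934.
Frame index = 2934 × 24 + 10 = 70426.

frame 70426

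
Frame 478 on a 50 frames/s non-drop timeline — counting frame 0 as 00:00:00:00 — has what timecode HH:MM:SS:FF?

478 ÷ 50 = 9 full seconds, remainder 28 frames.
9 s = 0 h 0 min 9 s.
Timecode: 00:00:09:28.

00:00:09:28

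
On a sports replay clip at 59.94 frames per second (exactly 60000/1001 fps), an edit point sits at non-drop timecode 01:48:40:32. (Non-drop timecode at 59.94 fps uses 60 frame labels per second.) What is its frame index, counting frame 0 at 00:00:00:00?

391232

Total seconds to the label: (1 × 3600 + 48 × 60 + 40) = 6520.
Frame index = 6520 × 60 + 32 = 391232.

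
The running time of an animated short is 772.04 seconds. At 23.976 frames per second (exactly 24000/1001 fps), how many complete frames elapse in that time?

Frames = 772.04 × 24000/1001 = 18528960/1001 ≈ 18510.4496.
Complete frames: 18510.

18510 frames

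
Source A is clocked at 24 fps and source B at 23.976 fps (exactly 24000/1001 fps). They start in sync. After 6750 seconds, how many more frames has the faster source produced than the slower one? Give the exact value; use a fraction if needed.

162000/1001 frames

A emits 24 × 6750 = 162000 frames; B emits 24000/1001 × 6750 = 162000000/1001.
Difference = 162000/1001 frames (≈ 161.8382); B is behind A.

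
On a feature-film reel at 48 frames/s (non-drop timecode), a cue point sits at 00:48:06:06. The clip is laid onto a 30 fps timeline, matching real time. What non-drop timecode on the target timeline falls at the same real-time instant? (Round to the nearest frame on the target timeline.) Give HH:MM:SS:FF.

Source frame index: (0×3600 + 48×60 + 6) × 48 + 6 = 138534.
Real time: 138534 / (48) = 23089/8 s.
Target frame: (23089/8) × (30) = 346335/4 ≈ 86583.750 → 86584.
At 30 labels/s: frame 86584 → 00:48:06:04.

00:48:06:04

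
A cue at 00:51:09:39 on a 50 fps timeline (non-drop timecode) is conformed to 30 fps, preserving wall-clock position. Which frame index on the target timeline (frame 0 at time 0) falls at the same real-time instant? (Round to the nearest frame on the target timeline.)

frame 92093

Source frame index: (0×3600 + 51×60 + 9) × 50 + 39 = 153489.
Real time: 153489 / (50) = 153489/50 s.
Target frame: (153489/50) × (30) = 460467/5 ≈ 92093.400 → 92093.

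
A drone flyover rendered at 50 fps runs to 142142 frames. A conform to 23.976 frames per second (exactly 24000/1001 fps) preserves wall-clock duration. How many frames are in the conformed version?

68160 frames

Target frames = source frames × (target rate / source rate) = 142142 × (24000/1001)/(50) = 142142 × 480/1001 = 68160.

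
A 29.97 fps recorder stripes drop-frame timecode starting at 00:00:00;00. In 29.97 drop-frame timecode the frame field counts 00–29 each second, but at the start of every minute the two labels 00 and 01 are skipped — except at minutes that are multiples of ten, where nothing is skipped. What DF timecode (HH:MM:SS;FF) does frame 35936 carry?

Each 10-minute DF block holds 10 × 60 × 30 − 9 × 2 = 17982 frames. 35936 ÷ 17982 → 1 full block, remainder 17954.
Within the partial block the first minute is 1800 frames and each further minute 1798, so 9 further minute boundaries passed. Total skipped labels = 18 × 1 + 2 × 9 = 36.
Non-drop label index = 35936 + 36 = 35972; at 30 labels/s that is 00:19:59:02, i.e. DF 00:19:59;02.

00:19:59;02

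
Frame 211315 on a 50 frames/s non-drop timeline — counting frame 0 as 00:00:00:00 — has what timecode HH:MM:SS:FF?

211315 ÷ 50 = 4226 full seconds, remainder 15 frames.
4226 s = 1 h 10 min 26 s.
Timecode: 01:10:26:15.

01:10:26:15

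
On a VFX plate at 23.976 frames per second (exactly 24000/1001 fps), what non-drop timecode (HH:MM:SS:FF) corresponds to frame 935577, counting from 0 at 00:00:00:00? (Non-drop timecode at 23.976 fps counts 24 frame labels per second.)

10:49:42:09

935577 ÷ 24 = 38982 full seconds, remainder 9 frames.
38982 s = 10 h 49 min 42 s.
Timecode: 10:49:42:09.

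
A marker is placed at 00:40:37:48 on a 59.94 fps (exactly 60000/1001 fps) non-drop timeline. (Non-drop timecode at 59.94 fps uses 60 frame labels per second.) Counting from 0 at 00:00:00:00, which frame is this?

Total seconds to the label: (0 × 3600 + 40 × 60 + 37) = 2437.
Frame index = 2437 × 60 + 48 = 146268.

146268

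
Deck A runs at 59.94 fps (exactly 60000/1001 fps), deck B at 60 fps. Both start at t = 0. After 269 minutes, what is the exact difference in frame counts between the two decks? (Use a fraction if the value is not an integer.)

968400/1001 frames

269 min = 16140 s.
A emits 60000/1001 × 16140 = 968400000/1001 frames; B emits 60 × 16140 = 968400.
Difference = 968400/1001 frames (≈ 967.4326); B is ahead of A.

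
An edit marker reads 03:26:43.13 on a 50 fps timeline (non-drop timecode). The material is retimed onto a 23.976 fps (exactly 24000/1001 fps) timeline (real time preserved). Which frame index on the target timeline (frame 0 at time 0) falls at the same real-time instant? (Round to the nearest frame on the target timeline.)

Source frame index: (3×3600 + 26×60 + 43) × 50 + 13 = 620163.
Real time: 620163 / (50) = 620163/50 s.
Target frame: (620163/50) × (24000/1001) = 297678240/1001 ≈ 297380.859 → 297381.

frame 297381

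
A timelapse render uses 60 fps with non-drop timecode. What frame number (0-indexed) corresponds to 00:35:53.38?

Total seconds to the label: (0 × 3600 + 35 × 60 + 53) = 2153.
Frame index = 2153 × 60 + 38 = 129218.

129218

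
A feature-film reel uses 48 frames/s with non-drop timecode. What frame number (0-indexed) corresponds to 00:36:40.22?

frame 105622

Total seconds to the label: (0 × 3600 + 36 × 60 + 40) = 2200.
Frame index = 2200 × 48 + 22 = 105622.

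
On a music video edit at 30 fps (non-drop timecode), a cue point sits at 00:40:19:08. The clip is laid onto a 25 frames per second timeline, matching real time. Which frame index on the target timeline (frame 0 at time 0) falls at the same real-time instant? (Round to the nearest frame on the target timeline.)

Source frame index: (0×3600 + 40×60 + 19) × 30 + 8 = 72578.
Real time: 72578 / (30) = 36289/15 s.
Target frame: (36289/15) × (25) = 181445/3 ≈ 60481.667 → 60482.

frame 60482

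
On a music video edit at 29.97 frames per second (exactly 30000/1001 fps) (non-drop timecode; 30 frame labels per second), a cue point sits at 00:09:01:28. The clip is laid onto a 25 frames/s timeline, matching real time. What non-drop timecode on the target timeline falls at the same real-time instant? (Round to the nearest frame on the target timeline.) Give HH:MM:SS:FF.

Source frame index: (0×3600 + 9×60 + 1) × 30 + 28 = 16258.
Real time: 16258 / (30000/1001) = 8137129/15000 s.
Target frame: (8137129/15000) × (25) = 8137129/600 ≈ 13561.882 → 13562.
At 25 labels/s: frame 13562 → 00:09:02:12.

00:09:02:12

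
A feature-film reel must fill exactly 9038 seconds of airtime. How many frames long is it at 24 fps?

216912 frames

Frames = 9038 × 24 = 216912.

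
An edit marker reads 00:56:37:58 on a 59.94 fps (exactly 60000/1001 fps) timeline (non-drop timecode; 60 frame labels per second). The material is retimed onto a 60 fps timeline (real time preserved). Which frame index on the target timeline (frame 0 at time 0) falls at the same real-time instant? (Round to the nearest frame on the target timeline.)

frame 204082

Source frame index: (0×3600 + 56×60 + 37) × 60 + 58 = 203878.
Real time: 203878 / (60000/1001) = 102040939/30000 s.
Target frame: (102040939/30000) × (60) = 102040939/500 ≈ 204081.878 → 204082.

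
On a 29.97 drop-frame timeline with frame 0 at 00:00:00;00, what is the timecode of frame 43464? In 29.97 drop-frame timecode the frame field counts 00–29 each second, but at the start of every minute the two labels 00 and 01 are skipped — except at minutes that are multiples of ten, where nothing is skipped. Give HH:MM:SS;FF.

Each 10-minute DF block holds 10 × 60 × 30 − 9 × 2 = 17982 frames. 43464 ÷ 17982 → 2 full blocks, remainder 7500.
Within the partial block the first minute is 1800 frames and each further minute 1798, so 4 further minute boundaries passed. Total skipped labels = 18 × 2 + 2 × 4 = 44.
Non-drop label index = 43464 + 44 = 43508; at 30 labels/s that is 00:24:10:08, i.e. DF 00:24:10;08.

00:24:10;08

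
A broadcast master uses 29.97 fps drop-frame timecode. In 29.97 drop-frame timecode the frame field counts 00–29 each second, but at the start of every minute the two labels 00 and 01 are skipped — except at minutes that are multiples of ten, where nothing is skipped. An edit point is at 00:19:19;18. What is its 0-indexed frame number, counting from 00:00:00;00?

34752

As if non-drop at 30 labels/s: (0 × 3600 + 19 × 60 + 19) × 30 + 18 = 34788.
Minute boundaries passed: 19; those not divisible by 10: 19 − 1 = 18; dropped labels = 2 × 18 = 36.
Actual frame index = 34788 − 36 = 34752.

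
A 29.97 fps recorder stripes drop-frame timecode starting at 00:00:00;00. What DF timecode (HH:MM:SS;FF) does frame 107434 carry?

00:59:44;22

Each 10-minute DF block holds 10 × 60 × 30 − 9 × 2 = 17982 frames. 107434 ÷ 17982 → 5 full blocks, remainder 17524.
Within the partial block the first minute is 1800 frames and each further minute 1798, so 9 further minute boundaries passed. Total skipped labels = 18 × 5 + 2 × 9 = 108.
Non-drop label index = 107434 + 108 = 107542; at 30 labels/s that is 00:59:44:22, i.e. DF 00:59:44;22.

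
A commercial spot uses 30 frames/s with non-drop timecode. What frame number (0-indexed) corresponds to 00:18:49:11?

33881

Total seconds to the label: (0 × 3600 + 18 × 60 + 49) = 1129.
Frame index = 1129 × 30 + 11 = 33881.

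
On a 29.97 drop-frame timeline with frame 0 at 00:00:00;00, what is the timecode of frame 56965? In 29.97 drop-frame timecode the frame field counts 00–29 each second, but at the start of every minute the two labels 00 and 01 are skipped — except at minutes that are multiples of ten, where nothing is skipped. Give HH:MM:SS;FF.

Each 10-minute DF block holds 10 × 60 × 30 − 9 × 2 = 17982 frames. 56965 ÷ 17982 → 3 full blocks, remainder 3019.
Within the partial block the first minute is 1800 frames and each further minute 1798, so 1 further minute boundary passed. Total skipped labels = 18 × 3 + 2 × 1 = 56.
Non-drop label index = 56965 + 56 = 57021; at 30 labels/s that is 00:31:40:21, i.e. DF 00:31:40;21.

00:31:40;21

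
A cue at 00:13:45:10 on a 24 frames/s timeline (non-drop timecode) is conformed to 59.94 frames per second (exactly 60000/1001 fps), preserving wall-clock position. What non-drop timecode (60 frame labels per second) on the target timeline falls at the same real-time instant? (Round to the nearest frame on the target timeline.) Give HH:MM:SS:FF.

Source frame index: (0×3600 + 13×60 + 45) × 24 + 10 = 19810.
Real time: 19810 / (24) = 9905/12 s.
Target frame: (9905/12) × (60000/1001) = 7075000/143 ≈ 49475.524 → 49476.
At 60 labels/s: frame 49476 → 00:13:44:36.

00:13:44:36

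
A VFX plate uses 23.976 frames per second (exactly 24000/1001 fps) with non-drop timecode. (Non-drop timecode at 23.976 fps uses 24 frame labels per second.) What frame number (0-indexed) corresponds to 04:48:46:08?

frame 415832

Total seconds to the label: (4 × 3600 + 48 × 60 + 46) = 17326.
Frame index = 17326 × 24 + 8 = 415832.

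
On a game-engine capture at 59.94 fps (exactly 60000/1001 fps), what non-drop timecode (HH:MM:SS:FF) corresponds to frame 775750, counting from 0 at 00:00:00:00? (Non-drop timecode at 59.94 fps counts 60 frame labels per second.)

03:35:29:10

775750 ÷ 60 = 12929 full seconds, remainder 10 frames.
12929 s = 3 h 35 min 29 s.
Timecode: 03:35:29:10.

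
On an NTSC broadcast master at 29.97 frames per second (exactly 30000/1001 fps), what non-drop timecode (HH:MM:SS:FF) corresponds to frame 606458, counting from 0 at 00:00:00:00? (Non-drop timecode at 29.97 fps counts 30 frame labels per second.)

606458 ÷ 30 = 20215 full seconds, remainder 8 frames.
20215 s = 5 h 36 min 55 s.
Timecode: 05:36:55:08.

05:36:55:08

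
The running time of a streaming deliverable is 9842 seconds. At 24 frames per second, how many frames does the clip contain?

Frames = 9842 × 24 = 236208.

236208 frames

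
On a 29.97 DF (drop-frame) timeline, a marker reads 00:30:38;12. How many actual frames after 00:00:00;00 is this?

55098

As if non-drop at 30 labels/s: (0 × 3600 + 30 × 60 + 38) × 30 + 12 = 55152.
Minute boundaries passed: 30; those not divisible by 10: 30 − 3 = 27; dropped labels = 2 × 27 = 54.
Actual frame index = 55152 − 54 = 55098.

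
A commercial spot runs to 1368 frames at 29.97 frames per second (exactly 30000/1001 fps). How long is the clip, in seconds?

45.6456 seconds

Running time = 1368 / (30000/1001) = 45.6456 s.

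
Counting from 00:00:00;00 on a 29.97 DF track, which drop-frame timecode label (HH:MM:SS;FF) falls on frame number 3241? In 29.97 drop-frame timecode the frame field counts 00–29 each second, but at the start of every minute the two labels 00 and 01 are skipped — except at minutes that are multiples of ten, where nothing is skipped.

Each 10-minute DF block holds 10 × 60 × 30 − 9 × 2 = 17982 frames. 3241 ÷ 17982 → 0 full blocks, remainder 3241.
Within the partial block the first minute is 1800 frames and each further minute 1798, so 1 further minute boundary passed. Total skipped labels = 18 × 0 + 2 × 1 = 2.
Non-drop label index = 3241 + 2 = 3243; at 30 labels/s that is 00:01:48:03, i.e. DF 00:01:48;03.

00:01:48;03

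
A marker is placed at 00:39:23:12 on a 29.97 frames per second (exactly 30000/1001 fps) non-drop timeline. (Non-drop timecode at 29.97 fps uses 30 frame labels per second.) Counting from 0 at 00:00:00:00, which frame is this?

Total seconds to the label: (0 × 3600 + 39 × 60 + 23) = 2363.
Frame index = 2363 × 30 + 12 = 70902.

frame 70902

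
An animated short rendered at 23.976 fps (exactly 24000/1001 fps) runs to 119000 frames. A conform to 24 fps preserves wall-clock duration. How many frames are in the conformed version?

Target frames = source frames × (target rate / source rate) = 119000 × (24)/(24000/1001) = 119000 × 1001/1000 = 119119.

119119 frames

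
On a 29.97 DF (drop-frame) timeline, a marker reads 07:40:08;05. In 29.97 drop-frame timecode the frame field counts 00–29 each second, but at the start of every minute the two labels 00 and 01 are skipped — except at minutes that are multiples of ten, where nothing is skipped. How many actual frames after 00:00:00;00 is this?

Complete 10-minute blocks: 46, each 17982 frames → 827172.
Remaining 0 whole minutes in the current block: 0 frames.
Within the current minute: 8 × 30 + 5 = 245. Total = 827172 + 0 + 245 = 827417.

827417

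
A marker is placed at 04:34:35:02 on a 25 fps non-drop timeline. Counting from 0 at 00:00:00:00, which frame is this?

frame 411877

Total seconds to the label: (4 × 3600 + 34 × 60 + 35) = 16475.
Frame index = 16475 × 25 + 2 = 411877.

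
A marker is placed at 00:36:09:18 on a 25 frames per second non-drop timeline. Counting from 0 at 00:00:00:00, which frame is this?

54243

Total seconds to the label: (0 × 3600 + 36 × 60 + 9) = 2169.
Frame index = 2169 × 25 + 18 = 54243.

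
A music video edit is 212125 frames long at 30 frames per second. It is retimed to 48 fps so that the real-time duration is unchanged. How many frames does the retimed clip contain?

Target frames = source frames × (target rate / source rate) = 212125 × (48)/(30) = 212125 × 8/5 = 339400.

339400 frames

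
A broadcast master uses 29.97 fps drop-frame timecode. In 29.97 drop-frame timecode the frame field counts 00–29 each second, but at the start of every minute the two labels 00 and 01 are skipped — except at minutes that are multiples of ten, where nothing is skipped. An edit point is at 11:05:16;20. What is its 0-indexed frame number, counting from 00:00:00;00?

1196302

As if non-drop at 30 labels/s: (11 × 3600 + 5 × 60 + 16) × 30 + 20 = 1197500.
Minute boundaries passed: 665; those not divisible by 10: 665 − 66 = 599; dropped labels = 2 × 599 = 1198.
Actual frame index = 1197500 − 1198 = 1196302.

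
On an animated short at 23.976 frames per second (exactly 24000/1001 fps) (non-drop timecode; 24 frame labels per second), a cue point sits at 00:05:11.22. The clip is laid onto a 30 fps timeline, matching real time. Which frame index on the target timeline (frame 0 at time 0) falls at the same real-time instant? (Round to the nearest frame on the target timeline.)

Source frame index: (0×3600 + 5×60 + 11) × 24 + 22 = 7486.
Real time: 7486 / (24000/1001) = 3746743/12000 s.
Target frame: (3746743/12000) × (30) = 3746743/400 ≈ 9366.858 → 9367.

frame 9367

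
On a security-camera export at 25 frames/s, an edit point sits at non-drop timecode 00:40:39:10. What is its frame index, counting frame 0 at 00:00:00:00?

60985

Total seconds to the label: (0 × 3600 + 40 × 60 + 39) = 2439.
Frame index = 2439 × 25 + 10 = 60985.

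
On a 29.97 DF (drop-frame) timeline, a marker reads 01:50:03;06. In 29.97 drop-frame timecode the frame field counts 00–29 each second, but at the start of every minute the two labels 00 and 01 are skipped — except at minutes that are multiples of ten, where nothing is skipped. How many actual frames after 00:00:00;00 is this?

Complete 10-minute blocks: 11, each 17982 frames → 197802.
Remaining 0 whole minutes in the current block: 0 frames.
Within the current minute: 3 × 30 + 6 = 96. Total = 197802 + 0 + 96 = 197898.

197898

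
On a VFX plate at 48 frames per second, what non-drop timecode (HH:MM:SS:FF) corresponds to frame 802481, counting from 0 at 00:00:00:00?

802481 ÷ 48 = 16718 full seconds, remainder 17 frames.
16718 s = 4 h 38 min 38 s.
Timecode: 04:38:38:17.

04:38:38:17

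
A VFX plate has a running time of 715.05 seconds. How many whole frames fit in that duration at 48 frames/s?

34322 frames

Frames = 715.05 × 48 = 171612/5 ≈ 34322.4000.
Complete frames: 34322.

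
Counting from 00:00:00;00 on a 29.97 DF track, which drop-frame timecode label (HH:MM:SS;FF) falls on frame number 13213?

Ten DF minutes hold 17982 frames, so frame 13213 lies in block 0 (frames 0–17981) with 13213 frames into that block.
The block's first minute is 1800 frames and the rest 1798 each; 13213 frames reaches minute 7, so 0 × 18 + 7 × 2 = 14 labels have been skipped so far.
Adding those back, label number 13213 + 14 = 13227 at 30 labels/s is 440 s + 27 f = 0 h 7 min 20 s frame 27, i.e. 00:07:20;27.

00:07:20;27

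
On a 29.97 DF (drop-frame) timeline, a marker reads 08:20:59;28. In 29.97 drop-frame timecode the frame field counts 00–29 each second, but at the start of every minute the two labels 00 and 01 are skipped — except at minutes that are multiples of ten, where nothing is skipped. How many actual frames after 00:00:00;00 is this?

Complete 10-minute blocks: 50, each 17982 frames → 899100.
Remaining 0 whole minutes in the current block: 0 frames.
Within the current minute: 59 × 30 + 28 = 1798. Total = 899100 + 0 + 1798 = 900898.

900898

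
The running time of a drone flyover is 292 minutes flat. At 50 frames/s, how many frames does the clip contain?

876000 frames

292 min = 17520 s.
Frames = 17520 × 50 = 876000.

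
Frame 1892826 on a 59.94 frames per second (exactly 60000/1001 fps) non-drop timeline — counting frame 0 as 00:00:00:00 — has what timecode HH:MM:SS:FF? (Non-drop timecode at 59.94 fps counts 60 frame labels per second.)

1892826 ÷ 60 = 31547 full seconds, remainder 6 frames.
31547 s = 8 h 45 min 47 s.
Timecode: 08:45:47:06.

08:45:47:06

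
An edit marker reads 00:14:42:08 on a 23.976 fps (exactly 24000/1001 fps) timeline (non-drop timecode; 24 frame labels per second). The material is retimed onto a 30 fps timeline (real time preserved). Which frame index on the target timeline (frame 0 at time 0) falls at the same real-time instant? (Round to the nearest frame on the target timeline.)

frame 26496

Source frame index: (0×3600 + 14×60 + 42) × 24 + 8 = 21176.
Real time: 21176 / (24000/1001) = 2649647/3000 s.
Target frame: (2649647/3000) × (30) = 2649647/100 ≈ 26496.470 → 26496.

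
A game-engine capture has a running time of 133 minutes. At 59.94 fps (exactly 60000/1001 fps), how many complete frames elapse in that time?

478321 frames

133 min = 7980 s.
Frames = 7980 × 60000/1001 = 68400000/143 ≈ 478321.6783.
Complete frames: 478321.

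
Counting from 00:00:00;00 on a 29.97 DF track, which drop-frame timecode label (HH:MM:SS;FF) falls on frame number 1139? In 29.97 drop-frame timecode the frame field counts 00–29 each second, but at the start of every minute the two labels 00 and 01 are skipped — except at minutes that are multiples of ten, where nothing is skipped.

00:00:37;29

Ten DF minutes hold 17982 frames, so frame 1139 lies in block 0 (frames 0–17981) with 1139 frames into that block.
The block's first minute is 1800 frames and the rest 1798 each; 1139 frames reaches minute 0, so 0 × 18 + 0 × 2 = 0 labels have been skipped so far.
Adding those back, label number 1139 + 0 = 1139 at 30 labels/s is 37 s + 29 f = 0 h 0 min 37 s frame 29, i.e. 00:00:37;29.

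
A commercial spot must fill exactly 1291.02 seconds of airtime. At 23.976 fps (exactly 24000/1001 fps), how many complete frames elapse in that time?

30953 frames

Frames = 1291.02 × 24000/1001 = 30984480/1001 ≈ 30953.5265.
Complete frames: 30953.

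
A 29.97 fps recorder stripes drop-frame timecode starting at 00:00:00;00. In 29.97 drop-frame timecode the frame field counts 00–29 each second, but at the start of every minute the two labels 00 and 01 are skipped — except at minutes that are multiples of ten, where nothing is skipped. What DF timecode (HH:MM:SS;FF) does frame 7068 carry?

00:03:55;24

Each 10-minute DF block holds 10 × 60 × 30 − 9 × 2 = 17982 frames. 7068 ÷ 17982 → 0 full blocks, remainder 7068.
Within the partial block the first minute is 1800 frames and each further minute 1798, so 3 further minute boundaries passed. Total skipped labels = 18 × 0 + 2 × 3 = 6.
Non-drop label index = 7068 + 6 = 7074; at 30 labels/s that is 00:03:55:24, i.e. DF 00:03:55;24.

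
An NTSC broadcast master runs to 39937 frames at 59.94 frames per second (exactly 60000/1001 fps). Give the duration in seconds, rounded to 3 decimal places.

Running time = 39937 × 1001/60000 = 39976937/60000 s ≈ 666.282 s.

666.282 seconds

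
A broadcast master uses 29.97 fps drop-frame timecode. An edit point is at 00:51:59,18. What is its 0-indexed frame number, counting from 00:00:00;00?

93496

As if non-drop at 30 labels/s: (0 × 3600 + 51 × 60 + 59) × 30 + 18 = 93588.
Minute boundaries passed: 51; those not divisible by 10: 51 − 5 = 46; dropped labels = 2 × 46 = 92.
Actual frame index = 93588 − 92 = 93496.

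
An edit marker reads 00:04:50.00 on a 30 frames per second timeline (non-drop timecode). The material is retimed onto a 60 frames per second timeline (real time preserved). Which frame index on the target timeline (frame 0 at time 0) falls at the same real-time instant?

frame 17400

Source frame index: (0×3600 + 4×60 + 50) × 30 + 0 = 8700.
Real time: 8700 / (30) = 290 s.
Target frame: (290) × (60) = 17400.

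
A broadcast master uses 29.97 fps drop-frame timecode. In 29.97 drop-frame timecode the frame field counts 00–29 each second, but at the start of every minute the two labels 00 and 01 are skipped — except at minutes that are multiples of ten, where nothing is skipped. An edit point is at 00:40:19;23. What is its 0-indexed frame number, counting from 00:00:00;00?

72521

As if non-drop at 30 labels/s: (0 × 3600 + 40 × 60 + 19) × 30 + 23 = 72593.
Minute boundaries passed: 40; those not divisible by 10: 40 − 4 = 36; dropped labels = 2 × 36 = 72.
Actual frame index = 72593 − 72 = 72521.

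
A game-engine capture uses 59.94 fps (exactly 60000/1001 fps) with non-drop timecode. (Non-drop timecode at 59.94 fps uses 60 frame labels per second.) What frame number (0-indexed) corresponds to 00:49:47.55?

frame 179275

Total seconds to the label: (0 × 3600 + 49 × 60 + 47) = 2987.
Frame index = 2987 × 60 + 55 = 179275.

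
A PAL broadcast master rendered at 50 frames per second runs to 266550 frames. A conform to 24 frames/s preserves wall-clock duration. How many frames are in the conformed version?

Target frames = source frames × (target rate / source rate) = 266550 × (24)/(50) = 266550 × 12/25 = 127944.

127944 frames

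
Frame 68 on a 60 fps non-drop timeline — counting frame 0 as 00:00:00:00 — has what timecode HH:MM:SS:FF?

00:00:01:08

68 ÷ 60 = 1 full seconds, remainder 8 frames.
1 s = 0 h 0 min 1 s.
Timecode: 00:00:01:08.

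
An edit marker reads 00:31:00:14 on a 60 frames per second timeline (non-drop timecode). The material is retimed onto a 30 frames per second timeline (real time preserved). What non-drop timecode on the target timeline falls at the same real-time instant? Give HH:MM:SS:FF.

Source frame index: (0×3600 + 31×60 + 0) × 60 + 14 = 111614.
Real time: 111614 / (60) = 55807/30 s.
Target frame: (55807/30) × (30) = 55807.
At 30 labels/s: frame 55807 → 00:31:00:07.

00:31:00:07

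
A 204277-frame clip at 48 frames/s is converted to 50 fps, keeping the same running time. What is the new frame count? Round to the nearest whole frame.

212789 frames

Frames at target rate = 204277 × (50) / (48) = 5106925/24 ≈ 212788.542.
Nearest whole frame: 212789.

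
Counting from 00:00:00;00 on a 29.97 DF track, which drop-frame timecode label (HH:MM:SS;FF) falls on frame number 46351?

00:25:46;17

Ten DF minutes hold 17982 frames, so frame 46351 lies in block 2 (frames 35964–53945) with 10387 frames into that block.
The block's first minute is 1800 frames and the rest 1798 each; 10387 frames reaches minute 5, so 2 × 18 + 5 × 2 = 46 labels have been skipped so far.
Adding those back, label number 46351 + 46 = 46397 at 30 labels/s is 1546 s + 17 f = 0 h 25 min 46 s frame 17, i.e. 00:25:46;17.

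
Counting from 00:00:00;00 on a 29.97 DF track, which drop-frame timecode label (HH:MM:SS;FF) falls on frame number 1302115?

12:04:07;09

Ten DF minutes hold 17982 frames, so frame 1302115 lies in block 72 (frames 1294704–1312685) with 7411 frames into that block.
The block's first minute is 1800 frames and the rest 1798 each; 7411 frames reaches minute 4, so 72 × 18 + 4 × 2 = 1304 labels have been skipped so far.
Adding those back, label number 1302115 + 1304 = 1303419 at 30 labels/s is 43447 s + 9 f = 12 h 4 min 7 s frame 9, i.e. 12:04:07;09.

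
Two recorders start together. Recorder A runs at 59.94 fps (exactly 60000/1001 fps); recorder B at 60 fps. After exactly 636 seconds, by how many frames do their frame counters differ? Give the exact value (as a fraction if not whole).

A emits 60000/1001 × 636 = 38160000/1001 frames; B emits 60 × 636 = 38160.
Difference = 38160/1001 frames (≈ 38.1219); B is ahead of A.

38160/1001 frames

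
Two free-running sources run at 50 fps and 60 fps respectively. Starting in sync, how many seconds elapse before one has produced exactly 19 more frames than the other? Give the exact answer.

1.9 seconds

The gap grows by |60 − 50| = 10 frames per second.
Time for a 19-frame gap: 19 ÷ (10) = 1.9 s.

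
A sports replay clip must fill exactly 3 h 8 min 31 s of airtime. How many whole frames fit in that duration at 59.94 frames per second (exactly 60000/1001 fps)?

3 h 8 min 31 s = 11311 s.
Frames = 11311 × 60000/1001 = 678660000/1001 ≈ 677982.0180.
Complete frames: 677982.

677982 frames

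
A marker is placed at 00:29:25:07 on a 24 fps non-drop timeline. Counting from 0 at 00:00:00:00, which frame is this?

frame 42367

Total seconds to the label: (0 × 3600 + 29 × 60 + 25) = 1765.
Frame index = 1765 × 24 + 7 = 42367.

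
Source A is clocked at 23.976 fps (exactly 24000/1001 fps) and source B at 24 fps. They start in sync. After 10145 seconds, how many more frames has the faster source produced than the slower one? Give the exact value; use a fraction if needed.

A emits 24000/1001 × 10145 = 243480000/1001 frames; B emits 24 × 10145 = 243480.
Difference = 243480/1001 frames (≈ 243.2368); B is ahead of A.

243480/1001 frames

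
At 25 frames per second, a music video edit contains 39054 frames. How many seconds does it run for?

Running time = 39054 / (25) = 1562.16 s.

1562.16 seconds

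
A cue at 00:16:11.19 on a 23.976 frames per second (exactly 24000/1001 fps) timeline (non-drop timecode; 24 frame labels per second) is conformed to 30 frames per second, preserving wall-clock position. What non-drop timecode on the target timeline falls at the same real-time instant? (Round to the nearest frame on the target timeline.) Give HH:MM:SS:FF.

00:16:12:23

Source frame index: (0×3600 + 16×60 + 11) × 24 + 19 = 23323.
Real time: 23323 / (24000/1001) = 23346323/24000 s.
Target frame: (23346323/24000) × (30) = 23346323/800 ≈ 29182.904 → 29183.
At 30 labels/s: frame 29183 → 00:16:12:23.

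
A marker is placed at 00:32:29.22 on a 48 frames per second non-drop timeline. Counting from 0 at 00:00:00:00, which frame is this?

93574

Total seconds to the label: (0 × 3600 + 32 × 60 + 29) = 1949.
Frame index = 1949 × 48 + 22 = 93574.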